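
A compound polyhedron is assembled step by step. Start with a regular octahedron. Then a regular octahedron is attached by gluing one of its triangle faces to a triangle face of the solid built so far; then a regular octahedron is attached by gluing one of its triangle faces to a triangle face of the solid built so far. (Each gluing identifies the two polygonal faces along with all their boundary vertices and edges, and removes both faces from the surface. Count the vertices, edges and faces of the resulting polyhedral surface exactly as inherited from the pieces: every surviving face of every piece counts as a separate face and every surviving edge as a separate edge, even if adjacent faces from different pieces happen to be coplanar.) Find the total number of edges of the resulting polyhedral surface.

30

A regular octahedron: V=6, E=12, F=8.
Attach a regular octahedron (V=6, E=12, F=8) along a 3-gon: merge 3 vertices and 3 edges, delete both glued faces → V=9, E=21, F=14.
Attach a regular octahedron (V=6, E=12, F=8) along a 3-gon: merge 3 vertices and 3 edges, delete both glued faces → V=12, E=30, F=20.
Check: V − E + F = 12 − 30 + 20 = 2.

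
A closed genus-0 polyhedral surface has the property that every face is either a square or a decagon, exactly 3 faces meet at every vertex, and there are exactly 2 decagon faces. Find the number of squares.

Let x be the number of squares; then F = 2 + x.
Edge–face incidences: 2E = 10·2 + 4·x = 20 + 4x.
Every vertex has degree 3, so 3V = 2E.
Euler: V − E + F = 2 ⇒ (2E)/3 − E + (2 + x) = 2.
Multiply by 6: 2·(2E) − 3·(2E) + 6·(2 + x) = 12, i.e. 12 + 6x − (20 + 4x) = 12.
Collecting terms: 2x − 8 = 12, so 2x = 20, so x = 10.
Then 2E = 20 + 4·10 = 60, so E = 30, V = 2E/3 = 20, F = 2 + 10 = 12.

10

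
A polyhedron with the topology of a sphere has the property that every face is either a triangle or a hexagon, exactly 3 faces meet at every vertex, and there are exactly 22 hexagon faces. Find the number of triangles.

4

Let x be the number of triangles; then F = 22 + x.
Edge–face incidences: 2E = 6·22 + 3·x = 132 + 3x.
Every vertex has degree 3, so 3V = 2E.
Euler: V − E + F = 2 ⇒ (2E)/3 − E + (22 + x) = 2.
Multiply by 6: 2·(2E) − 3·(2E) + 6·(22 + x) = 12, i.e. 132 + 6x − (132 + 3x) = 12.
Collecting terms: 3x = 12, so x = 4.
Then 2E = 132 + 3·4 = 144, so E = 72, V = 2E/3 = 48, F = 22 + 4 = 26.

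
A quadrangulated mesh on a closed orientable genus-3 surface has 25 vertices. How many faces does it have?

χ = 2 − 2·3 = -4, and every face is a square so 4F = 2E.
V − E + F = -4 with E = 4F/2 gives 25 − (4/2 − 1)·F = -4, so F = 29 and E = 58.

29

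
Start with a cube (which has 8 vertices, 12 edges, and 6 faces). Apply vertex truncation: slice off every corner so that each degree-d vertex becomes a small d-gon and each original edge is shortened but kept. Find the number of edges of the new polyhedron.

36

Truncation replaces each original edge-end by a new vertex, so V′ = 2E = 24.
Each original edge survives, and each old vertex of degree d contributes d new edges; summing degrees gives Σd = 2E, so E′ = E + 2E = 3E = 36.
Each original face survives and each original vertex becomes one new face: F′ = F + V = 14.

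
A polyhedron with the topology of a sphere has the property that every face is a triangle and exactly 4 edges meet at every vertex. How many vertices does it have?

Each face has 3 edges and each edge borders two faces, so 2E = 3F.
Each vertex has degree 4, so 4V = 2E and hence V = 3F/4.
Euler: V − E + F = 2 ⇒ (3F/4) − (3F/2) + F = 2.
Multiply by 8: (6 − 12 + 8)F = 16, i.e. 2F = 16.
So F = 8, E = 3·8/2 = 12, V = 3·8/4 = 6.

6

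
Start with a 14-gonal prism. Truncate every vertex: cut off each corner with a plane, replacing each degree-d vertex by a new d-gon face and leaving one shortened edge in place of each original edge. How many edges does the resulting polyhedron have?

The base solid has V = 28, E = 42, F = 16.
Truncation replaces each original edge-end by a new vertex, so V′ = 2E = 84.
Each original edge survives, and each old vertex of degree d contributes d new edges; summing degrees gives Σd = 2E, so E′ = E + 2E = 3E = 126.
Each original face survives and each original vertex becomes one new face: F′ = F + V = 44.

126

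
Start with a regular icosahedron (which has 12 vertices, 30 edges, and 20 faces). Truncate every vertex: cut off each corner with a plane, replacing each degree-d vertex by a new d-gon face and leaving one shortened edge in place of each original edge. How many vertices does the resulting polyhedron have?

60

Truncation replaces each original edge-end by a new vertex, so V′ = 2E = 60.
Each original edge survives, and each old vertex of degree d contributes d new edges; summing degrees gives Σd = 2E, so E′ = E + 2E = 3E = 90.
Each original face survives and each original vertex becomes one new face: F′ = F + V = 32.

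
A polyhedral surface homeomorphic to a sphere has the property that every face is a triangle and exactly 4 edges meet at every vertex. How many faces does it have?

Each face has 3 edges and each edge borders two faces, so 2E = 3F.
Each vertex has degree 4, so 4V = 2E and hence V = 3F/4.
Euler: V − E + F = 2 ⇒ (3F/4) − (3F/2) + F = 2.
Multiply by 8: (6 − 12 + 8)F = 16, i.e. 2F = 16.
So F = 8, E = 3·8/2 = 12, V = 3·8/4 = 6.

8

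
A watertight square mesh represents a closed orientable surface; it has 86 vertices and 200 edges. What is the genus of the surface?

8

Every face is a square and each edge borders two faces, so 4F = 2·200, giving F = 100.
χ = V − E + F = 86 − 200 + 100 = -14.
For a closed orientable surface χ = 2 − 2g, so g = (2 − (-14))/2 = 8.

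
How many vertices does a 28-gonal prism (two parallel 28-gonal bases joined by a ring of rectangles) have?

A prism on an n-gon has two n-gon bases and n rectangular sides: V = 2·28 = 56, E = 3·28 = 84, F = 28 + 2 = 30.

56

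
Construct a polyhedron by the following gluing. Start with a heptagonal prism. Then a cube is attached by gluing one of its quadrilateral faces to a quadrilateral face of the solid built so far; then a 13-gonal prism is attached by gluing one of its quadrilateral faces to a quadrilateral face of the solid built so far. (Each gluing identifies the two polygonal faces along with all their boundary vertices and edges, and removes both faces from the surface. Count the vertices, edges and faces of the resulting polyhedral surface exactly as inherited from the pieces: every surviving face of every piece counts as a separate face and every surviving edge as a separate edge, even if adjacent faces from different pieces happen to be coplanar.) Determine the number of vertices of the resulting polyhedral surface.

40

A heptagonal prism: V=14, E=21, F=9.
Attach a cube (V=8, E=12, F=6) along a 4-gon: merge 4 vertices and 4 edges, delete both glued faces → V=18, E=29, F=13.
Attach a 13-gonal prism (V=26, E=39, F=15) along a 4-gon: merge 4 vertices and 4 edges, delete both glued faces → V=40, E=64, F=26.
Check: V − E + F = 40 − 64 + 26 = 2.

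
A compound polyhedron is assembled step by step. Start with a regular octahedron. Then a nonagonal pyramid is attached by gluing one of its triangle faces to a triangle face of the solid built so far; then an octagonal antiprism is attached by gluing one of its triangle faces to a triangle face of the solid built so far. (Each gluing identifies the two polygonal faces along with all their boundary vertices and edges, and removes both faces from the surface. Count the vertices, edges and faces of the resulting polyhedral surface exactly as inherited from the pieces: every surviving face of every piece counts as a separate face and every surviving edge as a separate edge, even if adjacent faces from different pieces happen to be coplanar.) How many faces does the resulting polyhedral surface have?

A regular octahedron: V=6, E=12, F=8.
Attach a nonagonal pyramid (V=10, E=18, F=10) along a 3-gon: merge 3 vertices and 3 edges, delete both glued faces → V=13, E=27, F=16.
Attach an octagonal antiprism (V=16, E=32, F=18) along a 3-gon: merge 3 vertices and 3 edges, delete both glued faces → V=26, E=56, F=32.
Check: V − E + F = 26 − 56 + 32 = 2.

32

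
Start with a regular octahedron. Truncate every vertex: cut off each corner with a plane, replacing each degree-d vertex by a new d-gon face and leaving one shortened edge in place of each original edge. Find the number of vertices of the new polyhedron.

The base solid has V = 6, E = 12, F = 8.
Truncation replaces each original edge-end by a new vertex, so V′ = 2E = 24.
Each original edge survives, and each old vertex of degree d contributes d new edges; summing degrees gives Σd = 2E, so E′ = E + 2E = 3E = 36.
Each original face survives and each original vertex becomes one new face: F′ = F + V = 14.

24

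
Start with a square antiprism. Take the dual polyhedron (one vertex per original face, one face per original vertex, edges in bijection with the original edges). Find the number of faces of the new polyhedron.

The base solid has V = 8, E = 16, F = 10.
The dual swaps V and F and preserves E: V′ = F = 10, E′ = E = 16, F′ = V = 8.

8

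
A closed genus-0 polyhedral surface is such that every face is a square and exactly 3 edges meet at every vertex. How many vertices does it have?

Each face has 4 edges and each edge borders two faces, so 2E = 4F.
Each vertex has degree 3, so 3V = 2E and hence V = 4F/3.
Euler: V − E + F = 2 ⇒ (4F/3) − (4F/2) + F = 2.
Multiply by 6: (8 − 12 + 6)F = 12, i.e. 2F = 12.
So F = 6, E = 4·6/2 = 12, V = 4·6/3 = 8.

8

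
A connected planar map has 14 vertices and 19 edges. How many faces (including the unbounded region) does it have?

7

Euler's formula for a connected plane graph: V − E + F = 2, so F = 2 − 14 + 19 = 7.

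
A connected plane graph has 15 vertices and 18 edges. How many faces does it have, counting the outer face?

5

Euler's formula for a connected plane graph: V − E + F = 2, so F = 2 − 15 + 18 = 5.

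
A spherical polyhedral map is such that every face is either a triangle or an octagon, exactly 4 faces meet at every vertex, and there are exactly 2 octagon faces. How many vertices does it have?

16

Let x be the number of triangles; then F = 2 + x.
Edge–face incidences: 2E = 8·2 + 3·x = 16 + 3x.
Every vertex has degree 4, so 4V = 2E.
Euler: V − E + F = 2 ⇒ (2E)/4 − E + (2 + x) = 2.
Multiply by 8: 2·(2E) − 4·(2E) + 8·(2 + x) = 16, i.e. 16 + 8x − 2·(16 + 3x) = 16.
Collecting terms: 2x − 16 = 16, so 2x = 32, so x = 16.
Then 2E = 16 + 3·16 = 64, so E = 32, V = 2E/4 = 16, F = 2 + 16 = 18.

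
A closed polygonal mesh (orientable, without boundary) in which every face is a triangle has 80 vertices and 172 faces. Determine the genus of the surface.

Every face is a triangle, so 2E = 3·172 = 516, giving E = 258.
χ = V − E + F = 80 − 258 + 172 = -6.
For a closed orientable surface χ = 2 − 2g, so g = (2 − (-6))/2 = 4.

4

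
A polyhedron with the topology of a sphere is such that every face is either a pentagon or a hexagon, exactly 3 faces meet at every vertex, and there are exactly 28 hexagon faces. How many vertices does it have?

76

Let x be the number of pentagons; then F = 28 + x.
Edge–face incidences: 2E = 6·28 + 5·x = 168 + 5x.
Every vertex has degree 3, so 3V = 2E.
Euler: V − E + F = 2 ⇒ (2E)/3 − E + (28 + x) = 2.
Multiply by 6: 2·(2E) − 3·(2E) + 6·(28 + x) = 12, i.e. 168 + 6x − (168 + 5x) = 12.
Collecting terms: x = 12.
Then 2E = 168 + 5·12 = 228, so E = 114, V = 2E/3 = 76, F = 28 + 12 = 40.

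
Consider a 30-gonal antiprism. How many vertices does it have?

60

An antiprism on an n-gon has two n-gon caps and 2n triangles: V = 2·30 = 60, E = 4·30 = 120, F = 2·30 + 2 = 62.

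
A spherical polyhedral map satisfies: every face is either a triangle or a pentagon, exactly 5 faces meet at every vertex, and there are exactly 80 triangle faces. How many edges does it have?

150

Let x be the number of pentagons; then F = 80 + x.
Edge–face incidences: 2E = 3·80 + 5·x = 240 + 5x.
Every vertex has degree 5, so 5V = 2E.
Euler: V − E + F = 2 ⇒ (2E)/5 − E + (80 + x) = 2.
Multiply by 10: 2·(2E) − 5·(2E) + 10·(80 + x) = 20, i.e. 800 + 10x − 3·(240 + 5x) = 20.
Collecting terms: −5x + 80 = 20, so −5x = −60, so x = 12.
Then 2E = 240 + 5·12 = 300, so E = 150, V = 2E/5 = 60, F = 80 + 12 = 92.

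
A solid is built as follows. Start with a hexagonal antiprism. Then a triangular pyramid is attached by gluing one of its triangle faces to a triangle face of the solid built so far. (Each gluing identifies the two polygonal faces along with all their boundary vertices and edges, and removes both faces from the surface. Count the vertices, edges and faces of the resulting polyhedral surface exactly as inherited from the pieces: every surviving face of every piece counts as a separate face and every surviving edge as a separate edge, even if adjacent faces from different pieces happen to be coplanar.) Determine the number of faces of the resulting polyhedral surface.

16

A hexagonal antiprism: V=12, E=24, F=14.
Attach a triangular pyramid (V=4, E=6, F=4) along a 3-gon: merge 3 vertices and 3 edges, delete both glued faces → V=13, E=27, F=16.
Check: V − E + F = 13 − 27 + 16 = 2.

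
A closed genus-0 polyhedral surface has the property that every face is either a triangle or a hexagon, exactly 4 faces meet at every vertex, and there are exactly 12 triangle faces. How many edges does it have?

24

Let x be the number of hexagons; then F = 12 + x.
Edge–face incidences: 2E = 3·12 + 6·x = 36 + 6x.
Every vertex has degree 4, so 4V = 2E.
Euler: V − E + F = 2 ⇒ (2E)/4 − E + (12 + x) = 2.
Multiply by 8: 2·(2E) − 4·(2E) + 8·(12 + x) = 16, i.e. 96 + 8x − 2·(36 + 6x) = 16.
Collecting terms: −4x + 24 = 16, so −4x = −8, so x = 2.
Then 2E = 36 + 6·2 = 48, so E = 24, V = 2E/4 = 12, F = 12 + 2 = 14.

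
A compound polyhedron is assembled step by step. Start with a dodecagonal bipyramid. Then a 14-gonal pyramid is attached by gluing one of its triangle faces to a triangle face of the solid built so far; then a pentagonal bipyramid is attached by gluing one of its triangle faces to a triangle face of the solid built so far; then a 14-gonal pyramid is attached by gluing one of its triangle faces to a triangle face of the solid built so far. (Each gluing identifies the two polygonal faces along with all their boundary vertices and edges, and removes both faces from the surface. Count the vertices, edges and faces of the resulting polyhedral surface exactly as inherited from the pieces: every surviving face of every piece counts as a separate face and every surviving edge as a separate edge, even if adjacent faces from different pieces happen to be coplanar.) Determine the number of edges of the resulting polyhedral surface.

A dodecagonal bipyramid: V=14, E=36, F=24.
Attach a 14-gonal pyramid (V=15, E=28, F=15) along a 3-gon: merge 3 vertices and 3 edges, delete both glued faces → V=26, E=61, F=37.
Attach a pentagonal bipyramid (V=7, E=15, F=10) along a 3-gon: merge 3 vertices and 3 edges, delete both glued faces → V=30, E=73, F=45.
Attach a 14-gonal pyramid (V=15, E=28, F=15) along a 3-gon: merge 3 vertices and 3 edges, delete both glued faces → V=42, E=98, F=58.
Check: V − E + F = 42 − 98 + 58 = 2.

98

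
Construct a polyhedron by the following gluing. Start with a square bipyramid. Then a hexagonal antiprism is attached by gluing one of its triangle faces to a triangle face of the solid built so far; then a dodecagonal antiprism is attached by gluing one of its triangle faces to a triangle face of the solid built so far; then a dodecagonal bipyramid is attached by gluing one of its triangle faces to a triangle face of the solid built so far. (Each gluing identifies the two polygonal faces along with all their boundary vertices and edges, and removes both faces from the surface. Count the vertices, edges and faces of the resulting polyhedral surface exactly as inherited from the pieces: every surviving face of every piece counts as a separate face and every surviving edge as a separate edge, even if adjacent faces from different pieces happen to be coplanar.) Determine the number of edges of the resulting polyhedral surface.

111

A square bipyramid: V=6, E=12, F=8.
Attach a hexagonal antiprism (V=12, E=24, F=14) along a 3-gon: merge 3 vertices and 3 edges, delete both glued faces → V=15, E=33, F=20.
Attach a dodecagonal antiprism (V=24, E=48, F=26) along a 3-gon: merge 3 vertices and 3 edges, delete both glued faces → V=36, E=78, F=44.
Attach a dodecagonal bipyramid (V=14, E=36, F=24) along a 3-gon: merge 3 vertices and 3 edges, delete both glued faces → V=47, E=111, F=66.
Check: V − E + F = 47 − 111 + 66 = 2.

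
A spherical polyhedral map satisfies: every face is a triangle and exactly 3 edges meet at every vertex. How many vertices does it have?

4

Each face has 3 edges and each edge borders two faces, so 2E = 3F.
Each vertex has degree 3, so 3V = 2E and hence V = 3F/3.
Euler: V − E + F = 2 ⇒ (3F/3) − (3F/2) + F = 2.
Multiply by 6: (6 − 9 + 6)F = 12, i.e. 3F = 12.
So F = 4, E = 3·4/2 = 6, V = 3·4/3 = 4.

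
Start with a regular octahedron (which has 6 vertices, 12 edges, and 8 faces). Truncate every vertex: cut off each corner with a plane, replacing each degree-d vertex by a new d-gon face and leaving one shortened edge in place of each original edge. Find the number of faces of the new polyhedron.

Truncation replaces each original edge-end by a new vertex, so V′ = 2E = 24.
Each original edge survives, and each old vertex of degree d contributes d new edges; summing degrees gives Σd = 2E, so E′ = E + 2E = 3E = 36.
Each original face survives and each original vertex becomes one new face: F′ = F + V = 14.

14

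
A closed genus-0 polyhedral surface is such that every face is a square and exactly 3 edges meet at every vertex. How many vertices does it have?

Each face has 4 edges and each edge borders two faces, so 2E = 4F.
Each vertex has degree 3, so 3V = 2E and hence V = 4F/3.
Euler: V − E + F = 2 ⇒ (4F/3) − (4F/2) + F = 2.
Multiply by 6: (8 − 12 + 6)F = 12, i.e. 2F = 12.
So F = 6, E = 4·6/2 = 12, V = 4·6/3 = 8.

8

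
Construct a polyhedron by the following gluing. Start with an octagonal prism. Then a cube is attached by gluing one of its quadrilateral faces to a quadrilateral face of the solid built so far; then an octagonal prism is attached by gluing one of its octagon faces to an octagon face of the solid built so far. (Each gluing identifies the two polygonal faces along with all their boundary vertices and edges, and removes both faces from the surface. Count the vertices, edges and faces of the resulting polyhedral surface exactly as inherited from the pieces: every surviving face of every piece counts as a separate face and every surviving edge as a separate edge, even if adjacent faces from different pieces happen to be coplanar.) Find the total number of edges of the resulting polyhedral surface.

48

An octagonal prism: V=16, E=24, F=10.
Attach a cube (V=8, E=12, F=6) along a 4-gon: merge 4 vertices and 4 edges, delete both glued faces → V=20, E=32, F=14.
Attach an octagonal prism (V=16, E=24, F=10) along an 8-gon: merge 8 vertices and 8 edges, delete both glued faces → V=28, E=48, F=22.
Check: V − E + F = 28 − 48 + 22 = 2.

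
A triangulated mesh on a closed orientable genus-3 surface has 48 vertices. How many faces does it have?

χ = 2 − 2·3 = -4, and every face is a triangle so 3F = 2E.
V − E + F = -4 with E = 3F/2 gives 48 − (3/2 − 1)·F = -4, so F = 104 and E = 156.

104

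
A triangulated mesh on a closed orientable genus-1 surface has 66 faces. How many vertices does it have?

χ = 2 − 2·1 = 0, and every face is a triangle so 3F = 2E.
E = 3·66/2 = 99. Then V = 0 + E − F = 0 + 99 − 66 = 33.

33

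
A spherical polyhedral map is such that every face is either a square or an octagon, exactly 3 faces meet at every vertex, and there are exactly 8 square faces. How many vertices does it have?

16

Let x be the number of octagons; then F = 8 + x.
Edge–face incidences: 2E = 4·8 + 8·x = 32 + 8x.
Every vertex has degree 3, so 3V = 2E.
Euler: V − E + F = 2 ⇒ (2E)/3 − E + (8 + x) = 2.
Multiply by 6: 2·(2E) − 3·(2E) + 6·(8 + x) = 12, i.e. 48 + 6x − (32 + 8x) = 12.
Collecting terms: −2x + 16 = 12, so −2x = −4, so x = 2.
Then 2E = 32 + 8·2 = 48, so E = 24, V = 2E/3 = 16, F = 8 + 2 = 10.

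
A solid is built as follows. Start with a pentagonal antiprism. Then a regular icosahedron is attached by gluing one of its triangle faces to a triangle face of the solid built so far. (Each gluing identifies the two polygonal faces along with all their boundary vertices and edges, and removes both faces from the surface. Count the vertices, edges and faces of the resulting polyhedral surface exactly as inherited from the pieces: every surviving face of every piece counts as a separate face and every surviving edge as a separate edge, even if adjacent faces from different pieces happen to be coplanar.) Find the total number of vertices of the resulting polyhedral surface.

A pentagonal antiprism: V=10, E=20, F=12.
Attach a regular icosahedron (V=12, E=30, F=20) along a 3-gon: merge 3 vertices and 3 edges, delete both glued faces → V=19, E=47, F=30.
Check: V − E + F = 19 − 47 + 30 = 2.

19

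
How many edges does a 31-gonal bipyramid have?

A bipyramid over an n-gon has 2n triangular faces and n + 2 vertices: V = 31 + 2 = 33, E = 3·31 = 93, F = 2·31 = 62.

93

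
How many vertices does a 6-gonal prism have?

12

A prism on an n-gon has two n-gon bases and n rectangular sides: V = 2·6 = 12, E = 3·6 = 18, F = 6 + 2 = 8.
Check: V − E + F = 12 − 18 + 8 = 2.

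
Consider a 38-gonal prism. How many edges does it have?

A prism on an n-gon has two n-gon bases and n rectangular sides: V = 2·38 = 76, E = 3·38 = 114, F = 38 + 2 = 40.

114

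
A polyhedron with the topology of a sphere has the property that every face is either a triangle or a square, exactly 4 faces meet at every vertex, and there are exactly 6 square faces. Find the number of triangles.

8

Let x be the number of triangles; then F = 6 + x.
Edge–face incidences: 2E = 4·6 + 3·x = 24 + 3x.
Every vertex has degree 4, so 4V = 2E.
Euler: V − E + F = 2 ⇒ (2E)/4 − E + (6 + x) = 2.
Multiply by 8: 2·(2E) − 4·(2E) + 8·(6 + x) = 16, i.e. 48 + 8x − 2·(24 + 3x) = 16.
Collecting terms: 2x = 16, so x = 8.
Then 2E = 24 + 3·8 = 48, so E = 24, V = 2E/4 = 12, F = 6 + 8 = 14.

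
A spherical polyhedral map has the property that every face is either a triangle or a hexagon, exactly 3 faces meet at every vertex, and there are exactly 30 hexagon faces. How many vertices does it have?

Let x be the number of triangles; then F = 30 + x.
Edge–face incidences: 2E = 6·30 + 3·x = 180 + 3x.
Every vertex has degree 3, so 3V = 2E.
Euler: V − E + F = 2 ⇒ (2E)/3 − E + (30 + x) = 2.
Multiply by 6: 2·(2E) − 3·(2E) + 6·(30 + x) = 12, i.e. 180 + 6x − (180 + 3x) = 12.
Collecting terms: 3x = 12, so x = 4.
Then 2E = 180 + 3·4 = 192, so E = 96, V = 2E/3 = 64, F = 30 + 4 = 34.

64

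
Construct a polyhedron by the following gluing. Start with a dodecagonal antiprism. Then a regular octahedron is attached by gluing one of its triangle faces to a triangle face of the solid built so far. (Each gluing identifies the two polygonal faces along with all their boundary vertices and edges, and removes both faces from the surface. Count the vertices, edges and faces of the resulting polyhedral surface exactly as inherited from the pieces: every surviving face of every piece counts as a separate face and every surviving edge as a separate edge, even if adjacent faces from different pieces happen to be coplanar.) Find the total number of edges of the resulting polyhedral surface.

A dodecagonal antiprism: V=24, E=48, F=26.
Attach a regular octahedron (V=6, E=12, F=8) along a 3-gon: merge 3 vertices and 3 edges, delete both glued faces → V=27, E=57, F=32.
Check: V − E + F = 27 − 57 + 32 = 2.

57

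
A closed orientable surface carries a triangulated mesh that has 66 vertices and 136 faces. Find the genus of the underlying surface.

2

Every face is a triangle, so 2E = 3·136 = 408, giving E = 204.
χ = V − E + F = 66 − 204 + 136 = -2.
For a closed orientable surface χ = 2 − 2g, so g = (2 − (-2))/2 = 2.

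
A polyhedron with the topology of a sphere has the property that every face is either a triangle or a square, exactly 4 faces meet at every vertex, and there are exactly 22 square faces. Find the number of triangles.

8

Let x be the number of triangles; then F = 22 + x.
Edge–face incidences: 2E = 4·22 + 3·x = 88 + 3x.
Every vertex has degree 4, so 4V = 2E.
Euler: V − E + F = 2 ⇒ (2E)/4 − E + (22 + x) = 2.
Multiply by 8: 2·(2E) − 4·(2E) + 8·(22 + x) = 16, i.e. 176 + 8x − 2·(88 + 3x) = 16.
Collecting terms: 2x = 16, so x = 8.
Then 2E = 88 + 3·8 = 112, so E = 56, V = 2E/4 = 28, F = 22 + 8 = 30.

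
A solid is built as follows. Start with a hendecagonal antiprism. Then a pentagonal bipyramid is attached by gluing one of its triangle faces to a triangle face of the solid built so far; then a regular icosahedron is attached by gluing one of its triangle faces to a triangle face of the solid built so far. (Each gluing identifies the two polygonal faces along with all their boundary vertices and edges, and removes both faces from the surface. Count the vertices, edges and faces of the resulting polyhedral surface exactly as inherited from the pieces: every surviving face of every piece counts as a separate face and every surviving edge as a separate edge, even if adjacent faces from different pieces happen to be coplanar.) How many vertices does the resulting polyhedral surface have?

35

A hendecagonal antiprism: V=22, E=44, F=24.
Attach a pentagonal bipyramid (V=7, E=15, F=10) along a 3-gon: merge 3 vertices and 3 edges, delete both glued faces → V=26, E=56, F=32.
Attach a regular icosahedron (V=12, E=30, F=20) along a 3-gon: merge 3 vertices and 3 edges, delete both glued faces → V=35, E=83, F=50.
Check: V − E + F = 35 − 83 + 50 = 2.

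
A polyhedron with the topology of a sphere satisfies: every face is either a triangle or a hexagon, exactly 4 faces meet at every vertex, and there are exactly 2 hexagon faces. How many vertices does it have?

12

Let x be the number of triangles; then F = 2 + x.
Edge–face incidences: 2E = 6·2 + 3·x = 12 + 3x.
Every vertex has degree 4, so 4V = 2E.
Euler: V − E + F = 2 ⇒ (2E)/4 − E + (2 + x) = 2.
Multiply by 8: 2·(2E) − 4·(2E) + 8·(2 + x) = 16, i.e. 16 + 8x − 2·(12 + 3x) = 16.
Collecting terms: 2x − 8 = 16, so 2x = 24, so x = 12.
Then 2E = 12 + 3·12 = 48, so E = 24, V = 2E/4 = 12, F = 2 + 12 = 14.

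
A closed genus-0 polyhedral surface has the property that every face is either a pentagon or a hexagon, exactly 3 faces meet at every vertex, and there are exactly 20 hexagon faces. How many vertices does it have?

60

Let x be the number of pentagons; then F = 20 + x.
Edge–face incidences: 2E = 6·20 + 5·x = 120 + 5x.
Every vertex has degree 3, so 3V = 2E.
Euler: V − E + F = 2 ⇒ (2E)/3 − E + (20 + x) = 2.
Multiply by 6: 2·(2E) − 3·(2E) + 6·(20 + x) = 12, i.e. 120 + 6x − (120 + 5x) = 12.
Collecting terms: x = 12.
Then 2E = 120 + 5·12 = 180, so E = 90, V = 2E/3 = 60, F = 20 + 12 = 32.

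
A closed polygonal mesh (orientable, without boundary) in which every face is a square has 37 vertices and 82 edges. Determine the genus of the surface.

Every face is a square and each edge borders two faces, so 4F = 2·82, giving F = 41.
χ = V − E + F = 37 − 82 + 41 = -4.
For a closed orientable surface χ = 2 − 2g, so g = (2 − (-4))/2 = 3.

3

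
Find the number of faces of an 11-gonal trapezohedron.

22

The n-trapezohedron (dual of the n-antiprism) has V = 2·11 + 2 = 24, E = 4·11 = 44, F = 2·11 = 22.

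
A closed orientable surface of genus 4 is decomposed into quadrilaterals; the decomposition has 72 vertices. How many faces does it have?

χ = 2 − 2·4 = -6, and every face is a square so 4F = 2E.
V − E + F = -6 with E = 4F/2 gives 72 − (4/2 − 1)·F = -6, so F = 78 and E = 156.

78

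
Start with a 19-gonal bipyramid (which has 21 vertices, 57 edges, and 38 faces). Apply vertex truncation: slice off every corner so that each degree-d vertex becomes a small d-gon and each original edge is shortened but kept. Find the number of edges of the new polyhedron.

Truncation replaces each original edge-end by a new vertex, so V′ = 2E = 114.
Each original edge survives, and each old vertex of degree d contributes d new edges; summing degrees gives Σd = 2E, so E′ = E + 2E = 3E = 171.
Each original face survives and each original vertex becomes one new face: F′ = F + V = 59.

171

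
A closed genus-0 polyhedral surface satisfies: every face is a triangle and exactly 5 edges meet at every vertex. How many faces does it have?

Each face has 3 edges and each edge borders two faces, so 2E = 3F.
Each vertex has degree 5, so 5V = 2E and hence V = 3F/5.
Euler: V − E + F = 2 ⇒ (3F/5) − (3F/2) + F = 2.
Multiply by 10: (6 − 15 + 10)F = 20, i.e. 1F = 20.
So F = 20, E = 3·20/2 = 30, V = 3·20/5 = 12.

20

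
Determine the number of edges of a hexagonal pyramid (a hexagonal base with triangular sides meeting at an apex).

A pyramid on an n-gon base has one n-gon and n triangles: V = 6 + 1 = 7, E = 2·6 = 12, F = 6 + 1 = 7.

12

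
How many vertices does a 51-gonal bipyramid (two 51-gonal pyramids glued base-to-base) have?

53

A bipyramid over an n-gon has 2n triangular faces and n + 2 vertices: V = 51 + 2 = 53, E = 3·51 = 153, F = 2·51 = 102.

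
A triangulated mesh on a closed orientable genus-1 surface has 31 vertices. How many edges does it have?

χ = 2 − 2·1 = 0, and every face is a triangle so 3F = 2E.
V − E + F = 0 with E = 3F/2 gives 31 − (3/2 − 1)·F = 0, so F = 62 and E = 93.

93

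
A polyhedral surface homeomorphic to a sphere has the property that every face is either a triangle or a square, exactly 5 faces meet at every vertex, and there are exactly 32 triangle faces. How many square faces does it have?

6

Let x be the number of squares; then F = 32 + x.
Edge–face incidences: 2E = 3·32 + 4·x = 96 + 4x.
Every vertex has degree 5, so 5V = 2E.
Euler: V − E + F = 2 ⇒ (2E)/5 − E + (32 + x) = 2.
Multiply by 10: 2·(2E) − 5·(2E) + 10·(32 + x) = 20, i.e. 320 + 10x − 3·(96 + 4x) = 20.
Collecting terms: −2x + 32 = 20, so −2x = −12, so x = 6.
Then 2E = 96 + 4·6 = 120, so E = 60, V = 2E/5 = 24, F = 32 + 6 = 38.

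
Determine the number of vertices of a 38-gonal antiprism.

An antiprism on an n-gon has two n-gon caps and 2n triangles: V = 2·38 = 76, E = 4·38 = 152, F = 2·38 + 2 = 78.

76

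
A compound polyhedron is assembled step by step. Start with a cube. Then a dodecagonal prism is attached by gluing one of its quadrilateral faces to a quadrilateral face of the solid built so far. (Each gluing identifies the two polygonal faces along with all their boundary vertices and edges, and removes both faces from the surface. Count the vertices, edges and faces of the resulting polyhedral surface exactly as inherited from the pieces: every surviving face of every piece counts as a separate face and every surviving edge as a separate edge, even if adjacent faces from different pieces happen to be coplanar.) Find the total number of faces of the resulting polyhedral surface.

18

A cube: V=8, E=12, F=6.
Attach a dodecagonal prism (V=24, E=36, F=14) along a 4-gon: merge 4 vertices and 4 edges, delete both glued faces → V=28, E=44, F=18.
Check: V − E + F = 28 − 44 + 18 = 2.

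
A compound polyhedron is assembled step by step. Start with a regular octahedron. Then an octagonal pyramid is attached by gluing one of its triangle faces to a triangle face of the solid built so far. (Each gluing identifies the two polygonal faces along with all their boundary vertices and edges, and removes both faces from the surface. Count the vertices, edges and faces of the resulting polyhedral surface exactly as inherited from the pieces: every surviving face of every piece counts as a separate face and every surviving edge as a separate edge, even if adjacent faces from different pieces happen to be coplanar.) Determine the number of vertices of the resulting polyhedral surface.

A regular octahedron: V=6, E=12, F=8.
Attach an octagonal pyramid (V=9, E=16, F=9) along a 3-gon: merge 3 vertices and 3 edges, delete both glued faces → V=12, E=25, F=15.
Check: V − E + F = 12 − 25 + 15 = 2.

12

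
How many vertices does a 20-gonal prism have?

40

A prism on an n-gon has two n-gon bases and n rectangular sides: V = 2·20 = 40, E = 3·20 = 60, F = 20 + 2 = 22.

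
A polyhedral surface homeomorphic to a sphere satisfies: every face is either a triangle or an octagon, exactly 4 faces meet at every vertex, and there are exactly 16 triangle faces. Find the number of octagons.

Let x be the number of octagons; then F = 16 + x.
Edge–face incidences: 2E = 3·16 + 8·x = 48 + 8x.
Every vertex has degree 4, so 4V = 2E.
Euler: V − E + F = 2 ⇒ (2E)/4 − E + (16 + x) = 2.
Multiply by 8: 2·(2E) − 4·(2E) + 8·(16 + x) = 16, i.e. 128 + 8x − 2·(48 + 8x) = 16.
Collecting terms: −8x + 32 = 16, so −8x = −16, so x = 2.
Then 2E = 48 + 8·2 = 64, so E = 32, V = 2E/4 = 16, F = 16 + 2 = 18.

2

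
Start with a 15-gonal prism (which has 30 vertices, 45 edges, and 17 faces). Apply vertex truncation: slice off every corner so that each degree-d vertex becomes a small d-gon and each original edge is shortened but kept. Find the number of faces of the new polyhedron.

Truncation replaces each original edge-end by a new vertex, so V′ = 2E = 90.
Each original edge survives, and each old vertex of degree d contributes d new edges; summing degrees gives Σd = 2E, so E′ = E + 2E = 3E = 135.
Each original face survives and each original vertex becomes one new face: F′ = F + V = 47.

47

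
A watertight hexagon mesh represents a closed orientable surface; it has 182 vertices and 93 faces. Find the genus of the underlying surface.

3

Every face is a hexagon, so 2E = 6·93 = 558, giving E = 279.
χ = V − E + F = 182 − 279 + 93 = -4.
For a closed orientable surface χ = 2 − 2g, so g = (2 − (-4))/2 = 3.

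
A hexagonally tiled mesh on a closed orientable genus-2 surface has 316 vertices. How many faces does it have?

159

χ = 2 − 2·2 = -2, and every face is a hexagon so 6F = 2E.
V − E + F = -2 with E = 6F/2 gives 316 − (6/2 − 1)·F = -2, so F = 159 and E = 477.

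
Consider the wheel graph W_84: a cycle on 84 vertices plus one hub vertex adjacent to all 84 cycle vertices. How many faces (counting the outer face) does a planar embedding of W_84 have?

W_84 has V = 84 + 1 = 85 vertices and E = 2·84 = 168 edges.
By Euler's formula F = 2 − V + E = 2 − 85 + 168 = 85.

85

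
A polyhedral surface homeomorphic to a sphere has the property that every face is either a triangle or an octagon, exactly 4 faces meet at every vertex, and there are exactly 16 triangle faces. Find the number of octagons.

2

Let x be the number of octagons; then F = 16 + x.
Edge–face incidences: 2E = 3·16 + 8·x = 48 + 8x.
Every vertex has degree 4, so 4V = 2E.
Euler: V − E + F = 2 ⇒ (2E)/4 − E + (16 + x) = 2.
Multiply by 8: 2·(2E) − 4·(2E) + 8·(16 + x) = 16, i.e. 128 + 8x − 2·(48 + 8x) = 16.
Collecting terms: −8x + 32 = 16, so −8x = −16, so x = 2.
Then 2E = 48 + 8·2 = 64, so E = 32, V = 2E/4 = 16, F = 16 + 2 = 18.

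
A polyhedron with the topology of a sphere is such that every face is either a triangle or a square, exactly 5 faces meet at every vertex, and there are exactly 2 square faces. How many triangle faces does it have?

Let x be the number of triangles; then F = 2 + x.
Edge–face incidences: 2E = 4·2 + 3·x = 8 + 3x.
Every vertex has degree 5, so 5V = 2E.
Euler: V − E + F = 2 ⇒ (2E)/5 − E + (2 + x) = 2.
Multiply by 10: 2·(2E) − 5·(2E) + 10·(2 + x) = 20, i.e. 20 + 10x − 3·(8 + 3x) = 20.
Collecting terms: x − 4 = 20, so x = 24.
Then 2E = 8 + 3·24 = 80, so E = 40, V = 2E/5 = 16, F = 2 + 24 = 26.

24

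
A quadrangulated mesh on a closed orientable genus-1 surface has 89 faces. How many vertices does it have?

89

χ = 2 − 2·1 = 0, and every face is a square so 4F = 2E.
E = 4·89/2 = 178. Then V = 0 + E − F = 0 + 178 − 89 = 89.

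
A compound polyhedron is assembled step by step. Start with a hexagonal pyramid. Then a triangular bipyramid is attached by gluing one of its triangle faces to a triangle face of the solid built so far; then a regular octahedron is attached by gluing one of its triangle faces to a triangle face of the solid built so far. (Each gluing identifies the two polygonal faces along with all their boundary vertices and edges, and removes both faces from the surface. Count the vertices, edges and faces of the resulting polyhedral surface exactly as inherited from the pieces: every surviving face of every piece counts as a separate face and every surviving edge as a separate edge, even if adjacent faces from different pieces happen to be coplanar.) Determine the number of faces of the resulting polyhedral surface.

17

A hexagonal pyramid: V=7, E=12, F=7.
Attach a triangular bipyramid (V=5, E=9, F=6) along a 3-gon: merge 3 vertices and 3 edges, delete both glued faces → V=9, E=18, F=11.
Attach a regular octahedron (V=6, E=12, F=8) along a 3-gon: merge 3 vertices and 3 edges, delete both glued faces → V=12, E=27, F=17.
Check: V − E + F = 12 − 27 + 17 = 2.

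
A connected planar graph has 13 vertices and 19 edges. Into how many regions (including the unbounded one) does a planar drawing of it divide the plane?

8

Euler's formula for a connected plane graph: V − E + F = 2, so F = 2 − 13 + 19 = 8.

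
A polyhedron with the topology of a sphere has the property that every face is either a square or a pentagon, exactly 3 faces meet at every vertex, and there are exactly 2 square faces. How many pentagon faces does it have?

8

Let x be the number of pentagons; then F = 2 + x.
Edge–face incidences: 2E = 4·2 + 5·x = 8 + 5x.
Every vertex has degree 3, so 3V = 2E.
Euler: V − E + F = 2 ⇒ (2E)/3 − E + (2 + x) = 2.
Multiply by 6: 2·(2E) − 3·(2E) + 6·(2 + x) = 12, i.e. 12 + 6x − (8 + 5x) = 12.
Collecting terms: x + 4 = 12, so x = 8.
Then 2E = 8 + 5·8 = 48, so E = 24, V = 2E/3 = 16, F = 2 + 8 = 10.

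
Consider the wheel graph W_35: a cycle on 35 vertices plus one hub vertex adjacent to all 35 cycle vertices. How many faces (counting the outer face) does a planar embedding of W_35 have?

36

W_35 has V = 35 + 1 = 36 vertices and E = 2·35 = 70 edges.
By Euler's formula F = 2 − V + E = 2 − 36 + 70 = 36.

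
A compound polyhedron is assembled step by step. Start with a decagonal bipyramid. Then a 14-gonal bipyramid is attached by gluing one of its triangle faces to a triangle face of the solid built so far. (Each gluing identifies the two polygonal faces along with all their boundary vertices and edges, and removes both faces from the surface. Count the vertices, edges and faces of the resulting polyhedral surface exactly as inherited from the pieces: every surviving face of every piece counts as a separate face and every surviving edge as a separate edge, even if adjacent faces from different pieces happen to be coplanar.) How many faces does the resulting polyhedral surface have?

46

A decagonal bipyramid: V=12, E=30, F=20.
Attach a 14-gonal bipyramid (V=16, E=42, F=28) along a 3-gon: merge 3 vertices and 3 edges, delete both glued faces → V=25, E=69, F=46.
Check: V − E + F = 25 − 69 + 46 = 2.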